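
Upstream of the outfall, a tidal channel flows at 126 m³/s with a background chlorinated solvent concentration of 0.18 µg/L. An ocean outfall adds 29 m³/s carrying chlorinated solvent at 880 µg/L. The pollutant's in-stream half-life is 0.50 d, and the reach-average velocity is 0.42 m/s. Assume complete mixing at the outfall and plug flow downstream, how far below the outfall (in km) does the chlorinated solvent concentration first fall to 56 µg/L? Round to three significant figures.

28.3 km

Mixed concentration C = ΣQC/ΣQ = (126.0·0.1800 + 29.00·880.0) / 155.0 = 25540/155.0 = 164.8 µg/L.
Half-life 0.50 d → k = ln 2 / 0.50 = 1.386 d⁻¹.
Set 164.8·exp(−k·t) = 56 → t = ln(164.8/56)/k = 67270 s = 18.69 h.
Distance = v·t = 0.42·67270 = 28250 m = 28.25 km.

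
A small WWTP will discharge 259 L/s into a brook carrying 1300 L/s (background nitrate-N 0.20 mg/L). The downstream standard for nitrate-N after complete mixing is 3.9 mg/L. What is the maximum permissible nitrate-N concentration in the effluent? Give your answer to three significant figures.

22.5 mg/L

At the limit, (Qr·Cr + Qe·Cₑ)/(Qr + Qe) = 3.9:
Cₑ = (1559·3.9 − 1300·0.2000) / 259.0 = 22.47 mg/L.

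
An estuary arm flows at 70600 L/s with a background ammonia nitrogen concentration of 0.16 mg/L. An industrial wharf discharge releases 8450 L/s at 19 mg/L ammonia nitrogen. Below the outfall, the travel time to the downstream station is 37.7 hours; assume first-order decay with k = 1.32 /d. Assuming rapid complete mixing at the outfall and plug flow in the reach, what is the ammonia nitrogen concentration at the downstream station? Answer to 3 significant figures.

Flow-weighted average: C = (70600·0.1600 + 8450·19.00) / 79050 = 171800/79050 = 2.174 mg/L.
Decay over the reach: 2.174·exp(−kt) = 2.174·0.1257 = 0.2734 mg/L.

0.273 mg/L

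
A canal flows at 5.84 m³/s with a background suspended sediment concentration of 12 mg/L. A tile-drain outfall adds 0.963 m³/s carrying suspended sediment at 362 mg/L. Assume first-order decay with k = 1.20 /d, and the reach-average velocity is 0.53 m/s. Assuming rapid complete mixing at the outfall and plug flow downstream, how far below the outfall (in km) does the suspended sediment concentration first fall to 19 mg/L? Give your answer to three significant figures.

44.9 km

Mixed concentration C = ΣQC/ΣQ = (5.840·12.00 + 0.9630·362.0) / 6.803 = 418.7/6.803 = 61.54 mg/L.
Set 61.54·exp(−k·t) = 19 → t = ln(61.54/19)/k = 84620 s = 23.51 h.
Distance = v·t = 0.53·84620 = 44850 m = 44.85 km.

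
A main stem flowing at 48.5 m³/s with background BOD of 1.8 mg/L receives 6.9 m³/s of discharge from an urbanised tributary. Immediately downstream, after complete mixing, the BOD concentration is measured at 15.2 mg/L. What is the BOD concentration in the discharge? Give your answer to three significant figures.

Mass balance: 48.50·1.800 + 6.900·Cₑ = 55.40·15.20
→ Cₑ = (55.40·15.20 − 48.50·1.800) / 6.900 = 109.4 mg/L.

109 mg/L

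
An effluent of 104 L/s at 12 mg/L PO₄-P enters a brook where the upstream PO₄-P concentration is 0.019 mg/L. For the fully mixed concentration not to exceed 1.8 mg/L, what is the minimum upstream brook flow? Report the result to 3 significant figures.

596 L/s

Set C_mix = 1.8: (Q·0.01900 + 104.0·12.00) / (Q + 104.0) = 1.8
→ Q = 104.0·(12.00 − 1.8)/(1.8 − 0.01900) = 595.6 L/s.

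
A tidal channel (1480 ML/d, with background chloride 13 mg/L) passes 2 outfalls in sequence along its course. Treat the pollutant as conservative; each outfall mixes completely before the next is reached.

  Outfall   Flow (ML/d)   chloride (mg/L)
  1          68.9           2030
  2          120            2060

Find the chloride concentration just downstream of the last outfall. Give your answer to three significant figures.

Below outfall 1: Q → 1549 ML/d, C = (1480·13.00 + 68.90·2030)/1549 = 102.7 mg/L.
Below outfall 2: Q → 1669 ML/d, C = (1549·102.7 + 120.0·2060)/1669 = 243.5 mg/L.

243 mg/L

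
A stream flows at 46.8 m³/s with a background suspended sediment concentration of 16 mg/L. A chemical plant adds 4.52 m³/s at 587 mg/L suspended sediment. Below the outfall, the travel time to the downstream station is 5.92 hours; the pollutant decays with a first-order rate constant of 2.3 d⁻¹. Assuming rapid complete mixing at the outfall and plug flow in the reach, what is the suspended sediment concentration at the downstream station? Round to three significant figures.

Flow-weighted average: C = (46.80·16.00 + 4.520·587.0) / 51.32 = 3402/51.32 = 66.29 mg/L.
First-order decay: C = 66.29·exp(−k·t) = 66.29·0.5670 = 37.59 mg/L.

37.6 mg/L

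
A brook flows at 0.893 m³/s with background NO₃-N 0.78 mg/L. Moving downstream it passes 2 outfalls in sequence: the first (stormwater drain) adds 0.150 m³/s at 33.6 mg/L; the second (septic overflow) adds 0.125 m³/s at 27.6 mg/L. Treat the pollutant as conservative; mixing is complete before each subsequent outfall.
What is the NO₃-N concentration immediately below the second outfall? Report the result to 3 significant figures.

Outfall 1: combined Q = 1.043 m³/s; C = (0.8930·0.7800 + 0.1500·33.60)/1.043 = 5.500 mg/L.
Outfall 2: combined Q = 1.168 m³/s; C = (1.043·5.500 + 0.1250·27.60)/1.168 = 7.865 mg/L.

7.87 mg/L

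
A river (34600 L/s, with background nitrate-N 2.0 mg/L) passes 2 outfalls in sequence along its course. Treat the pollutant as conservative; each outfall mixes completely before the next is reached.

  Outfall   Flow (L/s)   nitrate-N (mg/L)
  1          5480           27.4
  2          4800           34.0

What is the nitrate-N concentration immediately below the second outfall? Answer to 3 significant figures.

After outfall 1: Q = 34600 + 5480 = 40080 L/s; C = (34600·2.000 + 5480·27.40)/40080 = 5.473 mg/L.
After outfall 2: Q = 40080 + 4800 = 44880 L/s; C = (40080·5.473 + 4800·34.00)/44880 = 8.524 mg/L.

8.52 mg/L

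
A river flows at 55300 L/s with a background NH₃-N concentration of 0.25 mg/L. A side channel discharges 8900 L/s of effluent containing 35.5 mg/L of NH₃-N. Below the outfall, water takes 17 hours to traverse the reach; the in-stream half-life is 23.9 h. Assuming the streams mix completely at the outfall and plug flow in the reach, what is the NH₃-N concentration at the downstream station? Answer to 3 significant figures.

3.14 mg/L

Conservation of mass: C = (55300·0.2500 + 8900·35.50) / 64200 = 329800/64200 = 5.137 mg/L.
Half-life 23.9 h → k = ln 2 / 23.9 = 0.02900 h⁻¹ = 0.6960 d⁻¹.
Applying C = C₀e^(−kt): 5.137 × 0.6108 = 3.137 mg/L.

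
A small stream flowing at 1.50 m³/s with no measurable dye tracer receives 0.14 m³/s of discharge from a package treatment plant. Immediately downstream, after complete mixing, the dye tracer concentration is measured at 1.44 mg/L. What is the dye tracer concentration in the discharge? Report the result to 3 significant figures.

Mass balance: 1.500·0 + 0.1400·Cₑ = 1.640·1.440
→ Cₑ = (1.640·1.440 − 1.500·0) / 0.1400 = 16.87 mg/L.

16.9 mg/L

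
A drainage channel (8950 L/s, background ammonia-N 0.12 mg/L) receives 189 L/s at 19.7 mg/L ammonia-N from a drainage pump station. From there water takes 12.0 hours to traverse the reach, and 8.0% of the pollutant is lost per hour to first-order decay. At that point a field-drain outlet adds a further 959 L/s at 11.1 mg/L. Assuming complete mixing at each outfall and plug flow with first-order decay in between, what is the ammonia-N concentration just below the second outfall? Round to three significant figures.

Mixed concentration C = ΣQC/ΣQ = (8950·0.1200 + 189.0·19.70) / 9139 = 4797/9139 = 0.5249 mg/L; combined flow 9139 L/s.
8.0%/h lost → k = −ln(1 − 0.08) = 0.08338 h⁻¹.
Applying C = C₀e^(−kt): 0.5249 × 0.3677 = 0.1930 mg/L.
At the second outfall, C = (9139·0.1930 + 959.0·11.10) / (9139 + 959.0) = 1.229 mg/L.

1.23 mg/L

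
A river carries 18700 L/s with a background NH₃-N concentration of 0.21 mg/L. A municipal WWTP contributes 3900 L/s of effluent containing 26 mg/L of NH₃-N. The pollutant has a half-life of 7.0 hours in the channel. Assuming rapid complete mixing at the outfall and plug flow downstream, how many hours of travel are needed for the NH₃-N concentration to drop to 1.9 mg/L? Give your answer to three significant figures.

Conservation of mass: C = (18700·0.2100 + 3900·26.00) / 22600 = 105300/22600 = 4.660 mg/L.
Half-life 7.0 h → k = ln 2 / 7.0 = 0.09902 h⁻¹ = 2.377 d⁻¹.
4.660·exp(−k·t) = 1.9 → t = ln(4.660/1.9)/k = 32620 s = 9.061 h.

9.06 h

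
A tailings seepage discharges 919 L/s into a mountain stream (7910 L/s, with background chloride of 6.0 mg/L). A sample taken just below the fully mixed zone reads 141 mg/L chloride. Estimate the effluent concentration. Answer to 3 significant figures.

1300 mg/L

Mass balance: 7910·6.000 + 919.0·Cₑ = 8829·141.0
→ Cₑ = (8829·141.0 − 7910·6.000) / 919.0 = 1303 mg/L.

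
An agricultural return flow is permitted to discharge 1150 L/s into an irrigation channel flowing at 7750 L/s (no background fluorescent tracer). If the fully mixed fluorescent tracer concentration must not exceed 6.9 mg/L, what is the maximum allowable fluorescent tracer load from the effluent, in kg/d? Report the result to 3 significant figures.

Mass balance at the limit: 7750·0 + 1150·Cₑ = 8900·6.9 → Cₑ = 53.40 mg/L.
1150 L/s = 1.150 m³/s. Load = 1.150 m³/s × 53.40 g/m³ × 86 400 s/d = 5306 kg/d.

5310 kg/d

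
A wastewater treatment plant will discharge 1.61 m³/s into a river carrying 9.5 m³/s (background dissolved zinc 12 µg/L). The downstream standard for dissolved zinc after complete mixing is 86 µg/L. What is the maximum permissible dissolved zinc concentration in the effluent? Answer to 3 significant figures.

At the limit, (Qr·Cr + Qe·Cₑ)/(Qr + Qe) = 86:
Cₑ = (11.11·86 − 9.500·12.00) / 1.610 = 522.6 µg/L.

523 µg/L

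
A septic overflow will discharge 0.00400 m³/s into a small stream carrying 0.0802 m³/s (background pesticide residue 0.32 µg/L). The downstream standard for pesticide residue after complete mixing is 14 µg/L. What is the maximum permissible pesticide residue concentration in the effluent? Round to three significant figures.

288 µg/L

At the limit, (Qr·Cr + Qe·Cₑ)/(Qr + Qe) = 14:
Cₑ = (0.08420·14 − 0.08020·0.3200) / 0.004000 = 288.3 µg/L.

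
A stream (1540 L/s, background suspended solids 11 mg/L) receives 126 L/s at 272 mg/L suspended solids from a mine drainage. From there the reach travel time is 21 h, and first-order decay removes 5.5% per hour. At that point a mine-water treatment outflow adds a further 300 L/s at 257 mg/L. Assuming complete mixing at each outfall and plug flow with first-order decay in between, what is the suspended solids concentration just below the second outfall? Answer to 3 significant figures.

47.2 mg/L

Flow-weighted average: C = (1540·11.00 + 126.0·272.0) / 1666 = 51210/1666 = 30.74 mg/L; combined flow 1666 L/s.
5.5%/h lost → k = −ln(1 − 0.055) = 0.05657 h⁻¹.
Decay over the reach: 30.74·exp(−kt) = 30.74·0.3048 = 9.371 mg/L.
At the second outfall, C = (1666·9.371 + 300.0·257.0) / (1666 + 300.0) = 47.16 mg/L.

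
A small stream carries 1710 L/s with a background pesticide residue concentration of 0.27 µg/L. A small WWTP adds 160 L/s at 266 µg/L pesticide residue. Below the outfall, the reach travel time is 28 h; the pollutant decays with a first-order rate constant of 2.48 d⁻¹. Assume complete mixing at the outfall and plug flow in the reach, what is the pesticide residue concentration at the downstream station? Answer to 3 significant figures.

1.27 µg/L

Flow-weighted average: C = (1710·0.2700 + 160.0·266.0) / 1870 = 43020/1870 = 23.01 µg/L.
First-order decay: C = 23.01·exp(−k·t) = 23.01·0.05539 = 1.274 µg/L.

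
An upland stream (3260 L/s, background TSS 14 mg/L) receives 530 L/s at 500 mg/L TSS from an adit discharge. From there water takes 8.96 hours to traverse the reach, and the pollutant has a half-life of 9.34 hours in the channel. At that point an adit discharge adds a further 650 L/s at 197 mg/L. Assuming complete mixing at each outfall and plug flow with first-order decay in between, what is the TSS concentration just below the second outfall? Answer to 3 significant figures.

Mass balance: C = (3260·14.00 + 530.0·500.0) / 3790 = 310600/3790 = 81.96 mg/L; combined flow 3790 L/s.
Half-life 9.34 h → k = ln 2 / 9.34 = 0.07421 h⁻¹ = 1.781 d⁻¹.
After decay, C = 81.96 × e^(−kt) = 81.96 × 0.5143 = 42.15 mg/L.
Second outfall: C = (3790·42.15 + 650.0·197.0)/4440 = 64.82 mg/L.

64.8 mg/L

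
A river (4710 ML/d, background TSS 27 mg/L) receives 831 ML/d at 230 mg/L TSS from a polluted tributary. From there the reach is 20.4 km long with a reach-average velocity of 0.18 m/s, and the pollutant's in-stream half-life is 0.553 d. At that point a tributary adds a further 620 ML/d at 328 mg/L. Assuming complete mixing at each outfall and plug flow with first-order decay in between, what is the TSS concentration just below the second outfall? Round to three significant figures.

Mixed concentration C = ΣQC/ΣQ = (4710·27.00 + 831.0·230.0) / 5541 = 318300/5541 = 57.44 mg/L; combined flow 5541 ML/d.
Travel time t = 20.4·1000 / 0.18 = 113300 s = 31.48 h.
Half-life 0.553 d → k = ln 2 / 0.553 = 1.253 d⁻¹.
Decay over the reach: 57.44·exp(−kt) = 57.44·0.1932 = 11.10 mg/L.
At the second outfall, C = (5541·11.10 + 620.0·328.0) / (5541 + 620.0) = 42.99 mg/L.

43.0 mg/L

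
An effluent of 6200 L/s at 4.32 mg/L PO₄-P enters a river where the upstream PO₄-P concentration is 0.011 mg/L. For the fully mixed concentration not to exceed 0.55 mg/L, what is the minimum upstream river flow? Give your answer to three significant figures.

43400 L/s

Set C_mix = 0.55: (Q·0.01100 + 6200·4.320) / (Q + 6200) = 0.55
→ Q = 6200·(4.320 − 0.55)/(0.55 − 0.01100) = 43370 L/s.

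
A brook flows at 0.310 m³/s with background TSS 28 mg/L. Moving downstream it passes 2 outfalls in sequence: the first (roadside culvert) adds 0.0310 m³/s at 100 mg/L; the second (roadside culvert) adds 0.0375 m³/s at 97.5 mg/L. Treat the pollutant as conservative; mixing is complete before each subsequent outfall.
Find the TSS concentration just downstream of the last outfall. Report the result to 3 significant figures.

40.8 mg/L

Below outfall 1: Q → 0.3410 m³/s, C = (0.3100·28.00 + 0.03100·100.0)/0.3410 = 34.55 mg/L.
Below outfall 2: Q → 0.3785 m³/s, C = (0.3410·34.55 + 0.03750·97.50)/0.3785 = 40.78 mg/L.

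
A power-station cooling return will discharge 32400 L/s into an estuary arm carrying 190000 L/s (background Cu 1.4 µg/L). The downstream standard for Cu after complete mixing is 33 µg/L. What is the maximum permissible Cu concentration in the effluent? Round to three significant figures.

At the limit, (Qr·Cr + Qe·Cₑ)/(Qr + Qe) = 33:
Cₑ = (222400·33 − 190000·1.400) / 32400 = 218.3 µg/L.

218 µg/L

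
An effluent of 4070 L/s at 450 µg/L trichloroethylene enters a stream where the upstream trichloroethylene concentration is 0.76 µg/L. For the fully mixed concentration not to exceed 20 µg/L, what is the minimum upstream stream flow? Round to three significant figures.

91000 L/s

Set C_mix = 20: (Q·0.7600 + 4070·450.0) / (Q + 4070) = 20
→ Q = 4070·(450.0 − 20)/(20 − 0.7600) = 90960 L/s.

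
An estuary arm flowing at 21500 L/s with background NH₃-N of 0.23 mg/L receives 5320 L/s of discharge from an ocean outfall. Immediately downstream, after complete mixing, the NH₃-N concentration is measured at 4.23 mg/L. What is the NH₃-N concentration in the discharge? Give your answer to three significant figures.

Mass balance: 21500·0.2300 + 5320·Cₑ = 26820·4.230
→ Cₑ = (26820·4.230 − 21500·0.2300) / 5320 = 20.40 mg/L.

20.4 mg/L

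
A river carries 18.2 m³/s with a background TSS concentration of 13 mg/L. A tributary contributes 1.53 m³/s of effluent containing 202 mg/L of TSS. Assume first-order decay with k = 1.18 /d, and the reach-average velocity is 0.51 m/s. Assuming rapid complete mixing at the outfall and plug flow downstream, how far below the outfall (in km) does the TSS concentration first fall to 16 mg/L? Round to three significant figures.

Conservation of mass: C = (18.20·13.00 + 1.530·202.0) / 19.73 = 545.7/19.73 = 27.66 mg/L.
Set 27.66·exp(−k·t) = 16 → t = ln(27.66/16)/k = 40070 s = 11.13 h.
Distance = v·t = 0.51·40070 = 20440 m = 20.44 km.

20.4 km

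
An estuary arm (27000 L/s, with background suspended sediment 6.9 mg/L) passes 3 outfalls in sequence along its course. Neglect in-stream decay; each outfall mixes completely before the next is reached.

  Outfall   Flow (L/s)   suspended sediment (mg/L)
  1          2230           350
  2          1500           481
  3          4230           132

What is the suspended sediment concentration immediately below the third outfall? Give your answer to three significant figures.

Outfall 1: combined Q = 29230 L/s; C = (27000·6.900 + 2230·350.0)/29230 = 33.08 mg/L.
Outfall 2: combined Q = 30730 L/s; C = (29230·33.08 + 1500·481.0)/30730 = 54.94 mg/L.
Outfall 3: combined Q = 34960 L/s; C = (30730·54.94 + 4230·132.0)/34960 = 64.26 mg/L.

64.3 mg/L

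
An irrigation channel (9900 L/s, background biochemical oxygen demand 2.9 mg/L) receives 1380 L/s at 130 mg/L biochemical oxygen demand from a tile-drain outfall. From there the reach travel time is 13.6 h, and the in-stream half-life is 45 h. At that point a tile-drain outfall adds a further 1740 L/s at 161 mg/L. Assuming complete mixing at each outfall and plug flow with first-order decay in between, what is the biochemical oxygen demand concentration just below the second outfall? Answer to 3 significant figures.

Mixed concentration C = ΣQC/ΣQ = (9900·2.900 + 1380·130.0) / 11280 = 208100/11280 = 18.45 mg/L; combined flow 11280 L/s.
Half-life 45 h → k = ln 2 / 45 = 0.01540 h⁻¹ = 0.3697 d⁻¹.
After decay, C = 18.45 × e^(−kt) = 18.45 × 0.8110 = 14.96 mg/L.
At the second outfall, C = (11280·14.96 + 1740·161.0) / (11280 + 1740) = 34.48 mg/L.

34.5 mg/L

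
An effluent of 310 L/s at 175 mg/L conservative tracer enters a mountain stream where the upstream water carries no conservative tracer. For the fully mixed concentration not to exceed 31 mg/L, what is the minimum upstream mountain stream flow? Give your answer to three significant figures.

1440 L/s

Set C_mix = 31: (Q·0 + 310.0·175.0) / (Q + 310.0) = 31
→ Q = 310.0·(175.0 − 31)/(31 − 0) = 1440 L/s.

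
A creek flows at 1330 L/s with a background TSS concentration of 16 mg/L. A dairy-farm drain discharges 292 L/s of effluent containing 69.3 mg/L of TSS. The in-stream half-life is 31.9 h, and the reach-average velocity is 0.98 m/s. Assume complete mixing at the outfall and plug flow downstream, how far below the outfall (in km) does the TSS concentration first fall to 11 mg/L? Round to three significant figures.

137 km

Flow-weighted average: C = (1330·16.00 + 292.0·69.30) / 1622 = 41520/1622 = 25.60 mg/L.
Half-life 31.9 h → k = ln 2 / 31.9 = 0.02173 h⁻¹ = 0.5215 d⁻¹.
Set 25.60·exp(−k·t) = 11 → t = ln(25.60/11)/k = 139900 s = 38.87 h.
Distance = v·t = 0.98·139900 = 137100 m = 137.1 km.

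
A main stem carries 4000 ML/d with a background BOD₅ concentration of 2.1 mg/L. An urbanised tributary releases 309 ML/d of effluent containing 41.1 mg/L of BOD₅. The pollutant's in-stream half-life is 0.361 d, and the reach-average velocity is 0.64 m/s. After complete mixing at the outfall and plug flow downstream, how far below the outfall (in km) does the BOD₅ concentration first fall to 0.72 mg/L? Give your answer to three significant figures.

Conservation of mass: C = (4000·2.100 + 309.0·41.10) / 4309 = 21100/4309 = 4.897 mg/L.
Half-life 0.361 d → k = ln 2 / 0.361 = 1.920 d⁻¹.
Set 4.897·exp(−k·t) = 0.72 → t = ln(4.897/0.72)/k = 86260 s = 23.96 h.
Distance = v·t = 0.64·86260 = 55210 m = 55.21 km.

55.2 km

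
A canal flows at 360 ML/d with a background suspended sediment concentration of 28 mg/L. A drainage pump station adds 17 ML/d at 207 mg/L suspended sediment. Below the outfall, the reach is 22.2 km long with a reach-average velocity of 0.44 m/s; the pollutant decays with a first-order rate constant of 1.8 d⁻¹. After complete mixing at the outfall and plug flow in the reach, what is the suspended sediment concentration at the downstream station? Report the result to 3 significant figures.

Flow-weighted average: C = (360.0·28.00 + 17.00·207.0) / 377.0 = 13600/377.0 = 36.07 mg/L.
Travel time t = 22.2·1000 / 0.44 = 50450 s = 14.02 h.
After decay, C = 36.07 × e^(−kt) = 36.07 × 0.3495 = 12.61 mg/L.

12.6 mg/L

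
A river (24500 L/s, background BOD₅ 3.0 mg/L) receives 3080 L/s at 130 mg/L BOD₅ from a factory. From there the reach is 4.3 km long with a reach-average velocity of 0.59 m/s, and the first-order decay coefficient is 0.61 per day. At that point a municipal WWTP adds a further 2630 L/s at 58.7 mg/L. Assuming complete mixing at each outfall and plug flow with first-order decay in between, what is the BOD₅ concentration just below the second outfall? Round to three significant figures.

Mixed concentration C = ΣQC/ΣQ = (24500·3.000 + 3080·130.0) / 27580 = 473900/27580 = 17.18 mg/L; combined flow 27580 L/s.
Travel time t = 4.3·1000 / 0.59 = 7288 s = 2.024 h.
After decay, C = 17.18 × e^(−kt) = 17.18 × 0.9498 = 16.32 mg/L.
At the second outfall, C = (27580·16.32 + 2630·58.70) / (27580 + 2630) = 20.01 mg/L.

20.0 mg/L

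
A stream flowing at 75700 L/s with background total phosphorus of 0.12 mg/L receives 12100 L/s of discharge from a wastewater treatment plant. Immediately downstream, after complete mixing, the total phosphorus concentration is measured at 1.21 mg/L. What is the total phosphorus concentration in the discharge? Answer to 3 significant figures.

8.03 mg/L

Mass balance: 75700·0.1200 + 12100·Cₑ = 87800·1.210
→ Cₑ = (87800·1.210 − 75700·0.1200) / 12100 = 8.029 mg/L.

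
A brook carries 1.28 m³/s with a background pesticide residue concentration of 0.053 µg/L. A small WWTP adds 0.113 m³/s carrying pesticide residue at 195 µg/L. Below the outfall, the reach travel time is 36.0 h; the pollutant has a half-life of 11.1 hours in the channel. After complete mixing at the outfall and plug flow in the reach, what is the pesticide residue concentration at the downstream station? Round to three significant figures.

Mixed concentration C = ΣQC/ΣQ = (1.280·0.05300 + 0.1130·195.0) / 1.393 = 22.10/1.393 = 15.87 µg/L.
Half-life 11.1 h → k = ln 2 / 11.1 = 0.06245 h⁻¹ = 1.499 d⁻¹.
First-order decay: C = 15.87·exp(−k·t) = 15.87·0.1056 = 1.676 µg/L.

1.68 µg/L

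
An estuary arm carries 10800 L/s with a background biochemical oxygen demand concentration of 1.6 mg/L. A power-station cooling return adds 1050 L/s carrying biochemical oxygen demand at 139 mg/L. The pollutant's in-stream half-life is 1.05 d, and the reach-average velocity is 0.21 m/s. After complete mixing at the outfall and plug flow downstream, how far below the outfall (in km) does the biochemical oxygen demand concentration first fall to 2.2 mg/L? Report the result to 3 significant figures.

50.4 km

After mixing, C = (10800·1.600 + 1050·139.0) / 11850 = 163200/11850 = 13.77 mg/L.
Half-life 1.05 d → k = ln 2 / 1.05 = 0.6601 d⁻¹.
Set 13.77·exp(−k·t) = 2.2 → t = ln(13.77/2.2)/k = 240100 s = 66.69 h.
Distance = v·t = 0.21·240100 = 50420 m = 50.42 km.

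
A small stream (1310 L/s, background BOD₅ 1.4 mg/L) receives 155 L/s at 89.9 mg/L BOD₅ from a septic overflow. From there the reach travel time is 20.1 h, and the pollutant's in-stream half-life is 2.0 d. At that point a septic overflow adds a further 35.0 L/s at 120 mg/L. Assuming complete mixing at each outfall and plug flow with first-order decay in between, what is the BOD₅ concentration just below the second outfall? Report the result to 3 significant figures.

After mixing, C = (1310·1.400 + 155.0·89.90) / 1465 = 15770/1465 = 10.76 mg/L; combined flow 1465 L/s.
Half-life 2.0 d → k = ln 2 / 2.0 = 0.3466 d⁻¹.
Decay over the reach: 10.76·exp(−kt) = 10.76·0.7481 = 8.052 mg/L.
Second outfall: C = (1465·8.052 + 35.00·120.0)/1500 = 10.66 mg/L.

10.7 mg/L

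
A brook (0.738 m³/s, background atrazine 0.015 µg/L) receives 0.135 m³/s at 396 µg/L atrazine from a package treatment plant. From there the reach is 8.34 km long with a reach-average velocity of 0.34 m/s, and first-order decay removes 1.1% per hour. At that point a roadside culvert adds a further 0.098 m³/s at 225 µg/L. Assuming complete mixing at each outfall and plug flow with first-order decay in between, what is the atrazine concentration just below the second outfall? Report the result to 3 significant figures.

After mixing, C = (0.7380·0.01500 + 0.1350·396.0) / 0.8730 = 53.47/0.8730 = 61.25 µg/L; combined flow 0.8730 m³/s.
Travel time t = 8.34·1000 / 0.34 = 24530 s = 6.814 h.
1.1%/h lost → k = −ln(1 − 0.011) = 0.01106 h⁻¹.
Decay over the reach: 61.25·exp(−kt) = 61.25·0.9274 = 56.80 µg/L.
Second outfall: C = (0.8730·56.80 + 0.09800·225.0)/0.9710 = 73.78 µg/L.

73.8 µg/L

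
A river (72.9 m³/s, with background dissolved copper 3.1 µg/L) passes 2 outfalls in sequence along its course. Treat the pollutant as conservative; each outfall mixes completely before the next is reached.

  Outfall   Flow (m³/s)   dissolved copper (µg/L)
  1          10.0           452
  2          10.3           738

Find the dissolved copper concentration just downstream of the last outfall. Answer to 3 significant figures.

132 µg/L

After outfall 1: Q = 72.90 + 10.00 = 82.90 m³/s; C = (72.90·3.100 + 10.00·452.0)/82.90 = 57.25 µg/L.
After outfall 2: Q = 82.90 + 10.30 = 93.20 m³/s; C = (82.90·57.25 + 10.30·738.0)/93.20 = 132.5 µg/L.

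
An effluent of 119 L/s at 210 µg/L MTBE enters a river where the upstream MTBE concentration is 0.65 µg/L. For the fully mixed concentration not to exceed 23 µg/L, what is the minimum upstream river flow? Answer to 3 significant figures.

996 L/s

Set C_mix = 23: (Q·0.6500 + 119.0·210.0) / (Q + 119.0) = 23
→ Q = 119.0·(210.0 − 23)/(23 − 0.6500) = 995.7 L/s.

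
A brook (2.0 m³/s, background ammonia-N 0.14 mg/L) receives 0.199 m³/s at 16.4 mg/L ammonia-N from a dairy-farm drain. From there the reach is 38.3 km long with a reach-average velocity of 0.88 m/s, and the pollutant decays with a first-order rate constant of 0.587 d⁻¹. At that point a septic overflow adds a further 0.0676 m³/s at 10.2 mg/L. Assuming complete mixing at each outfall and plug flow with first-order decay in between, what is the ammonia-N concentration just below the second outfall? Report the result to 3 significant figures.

1.47 mg/L

Mixed concentration C = ΣQC/ΣQ = (2.000·0.1400 + 0.1990·16.40) / 2.199 = 3.544/2.199 = 1.611 mg/L; combined flow 2.199 m³/s.
Travel time t = 38.3·1000 / 0.88 = 43520 s = 12.09 h.
First-order decay: C = 1.611·exp(−k·t) = 1.611·0.7440 = 1.199 mg/L.
Second outfall: C = (2.199·1.199 + 0.06760·10.20)/2.267 = 1.467 mg/L.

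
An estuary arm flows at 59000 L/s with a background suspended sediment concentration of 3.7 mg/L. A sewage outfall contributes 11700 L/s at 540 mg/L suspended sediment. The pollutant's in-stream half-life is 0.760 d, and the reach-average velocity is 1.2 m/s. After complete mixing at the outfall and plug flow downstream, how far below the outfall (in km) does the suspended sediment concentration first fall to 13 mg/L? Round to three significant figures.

Conservation of mass: C = (59000·3.700 + 11700·540.0) / 70700 = 6536000/70700 = 92.45 mg/L.
Half-life 0.760 d → k = ln 2 / 0.760 = 0.9120 d⁻¹.
Set 92.45·exp(−k·t) = 13 → t = ln(92.45/13)/k = 185800 s = 51.62 h.
Distance = v·t = 1.2·185800 = 223000 m = 223.0 km.

223 km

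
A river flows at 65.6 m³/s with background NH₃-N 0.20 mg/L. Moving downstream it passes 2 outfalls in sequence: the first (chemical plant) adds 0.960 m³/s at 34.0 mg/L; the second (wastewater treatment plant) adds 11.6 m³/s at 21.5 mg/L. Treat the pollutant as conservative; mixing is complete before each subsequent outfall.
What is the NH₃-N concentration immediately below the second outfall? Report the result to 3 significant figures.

3.78 mg/L

After outfall 1: Q = 65.60 + 0.9600 = 66.56 m³/s; C = (65.60·0.2000 + 0.9600·34.00)/66.56 = 0.6875 mg/L.
After outfall 2: Q = 66.56 + 11.60 = 78.16 m³/s; C = (66.56·0.6875 + 11.60·21.50)/78.16 = 3.776 mg/L.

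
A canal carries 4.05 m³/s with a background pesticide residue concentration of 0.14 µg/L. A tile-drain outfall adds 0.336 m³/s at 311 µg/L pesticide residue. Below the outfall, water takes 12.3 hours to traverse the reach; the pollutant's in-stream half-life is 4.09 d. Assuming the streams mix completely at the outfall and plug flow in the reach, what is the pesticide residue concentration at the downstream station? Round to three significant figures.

Flow-weighted average: C = (4.050·0.1400 + 0.3360·311.0) / 4.386 = 105.1/4.386 = 23.95 µg/L.
Half-life 4.09 d → k = ln 2 / 4.09 = 0.1695 d⁻¹.
Applying C = C₀e^(−kt): 23.95 × 0.9168 = 21.96 µg/L.

22.0 µg/L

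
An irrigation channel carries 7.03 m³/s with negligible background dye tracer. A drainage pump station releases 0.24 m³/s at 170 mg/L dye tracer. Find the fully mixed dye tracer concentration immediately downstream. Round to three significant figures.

Mass balance: C = (7.030·0 + 0.2400·170.0) / 7.270 = 40.80/7.270 = 5.612 mg/L.

5.61 mg/L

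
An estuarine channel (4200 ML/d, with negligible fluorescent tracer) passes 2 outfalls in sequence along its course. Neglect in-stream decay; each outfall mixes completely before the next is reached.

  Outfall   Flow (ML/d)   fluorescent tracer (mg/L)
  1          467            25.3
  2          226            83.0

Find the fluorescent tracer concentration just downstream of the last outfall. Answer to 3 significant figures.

6.25 mg/L

After outfall 1: Q = 4200 + 467.0 = 4667 ML/d; C = (4200·0 + 467.0·25.30)/4667 = 2.532 mg/L.
After outfall 2: Q = 4667 + 226.0 = 4893 ML/d; C = (4667·2.532 + 226.0·83.00)/4893 = 6.248 mg/L.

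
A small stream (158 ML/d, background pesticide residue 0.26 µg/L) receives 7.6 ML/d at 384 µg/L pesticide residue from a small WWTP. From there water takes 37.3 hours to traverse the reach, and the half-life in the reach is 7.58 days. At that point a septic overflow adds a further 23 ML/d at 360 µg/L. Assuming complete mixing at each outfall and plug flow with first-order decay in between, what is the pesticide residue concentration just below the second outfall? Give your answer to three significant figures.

Mixed concentration C = ΣQC/ΣQ = (158.0·0.2600 + 7.600·384.0) / 165.6 = 2959/165.6 = 17.87 µg/L; combined flow 165.6 ML/d.
Half-life 7.58 d → k = ln 2 / 7.58 = 0.09144 d⁻¹.
Decay over the reach: 17.87·exp(−kt) = 17.87·0.8675 = 15.50 µg/L.
Second outfall: C = (165.6·15.50 + 23.00·360.0)/188.6 = 57.52 µg/L.

57.5 µg/L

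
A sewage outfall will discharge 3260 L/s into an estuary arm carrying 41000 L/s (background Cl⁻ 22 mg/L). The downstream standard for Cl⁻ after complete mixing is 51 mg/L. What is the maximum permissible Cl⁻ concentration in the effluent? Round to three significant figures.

416 mg/L

At the limit, (Qr·Cr + Qe·Cₑ)/(Qr + Qe) = 51:
Cₑ = (44260·51 − 41000·22.00) / 3260 = 415.7 mg/L.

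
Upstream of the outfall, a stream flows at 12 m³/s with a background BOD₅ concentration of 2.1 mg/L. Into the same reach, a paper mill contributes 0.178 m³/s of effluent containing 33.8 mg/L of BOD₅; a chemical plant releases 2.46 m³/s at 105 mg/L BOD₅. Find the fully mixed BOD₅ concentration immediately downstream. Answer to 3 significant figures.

19.8 mg/L

Flow-weighted average: C = (12.00·2.100 + 0.1780·33.80 + 2.460·105.0) / 14.64 = 289.5/14.64 = 19.78 mg/L.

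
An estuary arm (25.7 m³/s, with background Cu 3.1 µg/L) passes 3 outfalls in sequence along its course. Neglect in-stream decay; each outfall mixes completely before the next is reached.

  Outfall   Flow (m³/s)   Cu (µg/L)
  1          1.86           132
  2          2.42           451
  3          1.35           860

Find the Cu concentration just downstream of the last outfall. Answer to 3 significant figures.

Below outfall 1: Q → 27.56 m³/s, C = (25.70·3.100 + 1.860·132.0)/27.56 = 11.80 µg/L.
Below outfall 2: Q → 29.98 m³/s, C = (27.56·11.80 + 2.420·451.0)/29.98 = 47.25 µg/L.
Below outfall 3: Q → 31.33 m³/s, C = (29.98·47.25 + 1.350·860.0)/31.33 = 82.27 µg/L.

82.3 µg/L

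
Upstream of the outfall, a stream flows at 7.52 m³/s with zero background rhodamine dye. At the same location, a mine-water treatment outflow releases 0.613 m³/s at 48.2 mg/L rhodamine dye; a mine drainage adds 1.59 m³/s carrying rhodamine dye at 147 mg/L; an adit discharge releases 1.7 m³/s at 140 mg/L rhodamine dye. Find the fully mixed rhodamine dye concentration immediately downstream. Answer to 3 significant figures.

After mixing, C = (7.520·0 + 0.6130·48.20 + 1.590·147.0 + 1.700·140.0) / 11.42 = 501.3/11.42 = 43.88 mg/L.

43.9 mg/L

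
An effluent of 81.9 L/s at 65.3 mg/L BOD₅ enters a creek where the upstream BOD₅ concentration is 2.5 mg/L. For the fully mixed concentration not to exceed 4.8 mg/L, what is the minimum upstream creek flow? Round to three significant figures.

Set C_mix = 4.8: (Q·2.500 + 81.90·65.30) / (Q + 81.90) = 4.8
→ Q = 81.90·(65.30 − 4.8)/(4.8 − 2.500) = 2154 L/s.

2150 L/s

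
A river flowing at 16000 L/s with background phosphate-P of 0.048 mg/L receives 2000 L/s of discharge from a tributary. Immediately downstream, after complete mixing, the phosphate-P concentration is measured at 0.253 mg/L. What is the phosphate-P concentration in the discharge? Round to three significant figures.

Mass balance: 16000·0.04800 + 2000·Cₑ = 18000·0.2530
→ Cₑ = (18000·0.2530 − 16000·0.04800) / 2000 = 1.893 mg/L.

1.89 mg/L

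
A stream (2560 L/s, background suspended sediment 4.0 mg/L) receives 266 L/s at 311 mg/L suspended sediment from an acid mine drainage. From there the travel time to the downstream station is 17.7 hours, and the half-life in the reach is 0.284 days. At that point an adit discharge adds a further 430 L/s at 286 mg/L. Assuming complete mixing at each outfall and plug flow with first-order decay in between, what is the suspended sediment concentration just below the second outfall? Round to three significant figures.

42.5 mg/L

After mixing, C = (2560·4.000 + 266.0·311.0) / 2826 = 92970/2826 = 32.90 mg/L; combined flow 2826 L/s.
Half-life 0.284 d → k = ln 2 / 0.284 = 2.441 d⁻¹.
First-order decay: C = 32.90·exp(−k·t) = 32.90·0.1653 = 5.438 mg/L.
Second outfall: C = (2826·5.438 + 430.0·286.0)/3256 = 42.49 mg/L.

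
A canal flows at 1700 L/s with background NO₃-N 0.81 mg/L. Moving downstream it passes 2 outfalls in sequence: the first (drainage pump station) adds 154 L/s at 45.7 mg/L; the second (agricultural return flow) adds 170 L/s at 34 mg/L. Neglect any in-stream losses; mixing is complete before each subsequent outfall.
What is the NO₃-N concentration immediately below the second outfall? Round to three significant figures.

After outfall 1: Q = 1700 + 154.0 = 1854 L/s; C = (1700·0.8100 + 154.0·45.70)/1854 = 4.539 mg/L.
After outfall 2: Q = 1854 + 170.0 = 2024 L/s; C = (1854·4.539 + 170.0·34.00)/2024 = 7.013 mg/L.

7.01 mg/L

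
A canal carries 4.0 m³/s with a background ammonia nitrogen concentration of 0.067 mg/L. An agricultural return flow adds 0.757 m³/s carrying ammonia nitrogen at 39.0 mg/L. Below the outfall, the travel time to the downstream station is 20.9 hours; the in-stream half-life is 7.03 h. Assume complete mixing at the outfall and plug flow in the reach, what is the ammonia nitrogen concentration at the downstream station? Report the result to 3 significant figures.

0.798 mg/L

Conservation of mass: C = (4.000·0.06700 + 0.7570·39.00) / 4.757 = 29.79/4.757 = 6.263 mg/L.
Half-life 7.03 h → k = ln 2 / 7.03 = 0.09860 h⁻¹ = 2.366 d⁻¹.
First-order decay: C = 6.263·exp(−k·t) = 6.263·0.1274 = 0.7976 mg/L.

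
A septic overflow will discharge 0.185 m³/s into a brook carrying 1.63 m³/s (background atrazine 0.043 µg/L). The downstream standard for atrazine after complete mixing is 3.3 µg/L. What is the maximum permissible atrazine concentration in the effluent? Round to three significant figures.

32.0 µg/L

At the limit, (Qr·Cr + Qe·Cₑ)/(Qr + Qe) = 3.3:
Cₑ = (1.815·3.3 − 1.630·0.04300) / 0.1850 = 32.00 µg/L.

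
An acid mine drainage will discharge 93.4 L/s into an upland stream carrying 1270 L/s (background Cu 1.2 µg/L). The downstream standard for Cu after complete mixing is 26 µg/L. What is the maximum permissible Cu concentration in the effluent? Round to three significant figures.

363 µg/L

At the limit, (Qr·Cr + Qe·Cₑ)/(Qr + Qe) = 26:
Cₑ = (1363·26 − 1270·1.200) / 93.40 = 363.2 µg/L.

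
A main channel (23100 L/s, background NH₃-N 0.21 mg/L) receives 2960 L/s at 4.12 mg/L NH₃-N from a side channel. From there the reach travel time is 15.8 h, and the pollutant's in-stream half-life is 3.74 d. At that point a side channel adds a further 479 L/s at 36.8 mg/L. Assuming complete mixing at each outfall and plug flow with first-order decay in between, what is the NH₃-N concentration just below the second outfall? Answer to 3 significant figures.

After mixing, C = (23100·0.2100 + 2960·4.120) / 26060 = 17050/26060 = 0.6541 mg/L; combined flow 26060 L/s.
Half-life 3.74 d → k = ln 2 / 3.74 = 0.1853 d⁻¹.
Applying C = C₀e^(−kt): 0.6541 × 0.8851 = 0.5790 mg/L.
Second outfall: C = (26060·0.5790 + 479.0·36.80)/26540 = 1.233 mg/L.

1.23 mg/L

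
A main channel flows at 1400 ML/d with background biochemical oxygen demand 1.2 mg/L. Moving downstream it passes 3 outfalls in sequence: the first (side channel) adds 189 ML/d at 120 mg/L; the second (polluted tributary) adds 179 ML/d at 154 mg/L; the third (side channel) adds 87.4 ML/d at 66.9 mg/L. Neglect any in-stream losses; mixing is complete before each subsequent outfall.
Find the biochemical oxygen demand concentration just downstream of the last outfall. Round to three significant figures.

After outfall 1: Q = 1400 + 189.0 = 1589 ML/d; C = (1400·1.200 + 189.0·120.0)/1589 = 15.33 mg/L.
After outfall 2: Q = 1589 + 179.0 = 1768 ML/d; C = (1589·15.33 + 179.0·154.0)/1768 = 29.37 mg/L.
After outfall 3: Q = 1768 + 87.40 = 1855 ML/d; C = (1768·29.37 + 87.40·66.90)/1855 = 31.14 mg/L.

31.1 mg/L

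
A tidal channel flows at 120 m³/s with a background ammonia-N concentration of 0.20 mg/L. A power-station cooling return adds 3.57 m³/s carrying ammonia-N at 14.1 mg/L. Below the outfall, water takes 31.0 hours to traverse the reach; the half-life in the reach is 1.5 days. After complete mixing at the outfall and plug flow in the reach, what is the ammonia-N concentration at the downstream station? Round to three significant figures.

0.331 mg/L

Flow-weighted average: C = (120.0·0.2000 + 3.570·14.10) / 123.6 = 74.34/123.6 = 0.6016 mg/L.
Half-life 1.5 d → k = ln 2 / 1.5 = 0.4621 d⁻¹.
Applying C = C₀e^(−kt): 0.6016 × 0.5505 = 0.3312 mg/L.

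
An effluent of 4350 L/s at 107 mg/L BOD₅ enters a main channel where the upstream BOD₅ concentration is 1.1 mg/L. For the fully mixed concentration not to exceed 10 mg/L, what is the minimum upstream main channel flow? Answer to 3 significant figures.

47400 L/s

Set C_mix = 10: (Q·1.100 + 4350·107.0) / (Q + 4350) = 10
→ Q = 4350·(107.0 − 10)/(10 − 1.100) = 47410 L/s.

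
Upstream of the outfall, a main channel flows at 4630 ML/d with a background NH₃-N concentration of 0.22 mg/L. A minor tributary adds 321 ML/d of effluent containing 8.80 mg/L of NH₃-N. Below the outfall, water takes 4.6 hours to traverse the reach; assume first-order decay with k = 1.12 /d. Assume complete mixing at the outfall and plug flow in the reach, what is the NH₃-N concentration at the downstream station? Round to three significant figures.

After mixing, C = (4630·0.2200 + 321.0·8.800) / 4951 = 3843/4951 = 0.7763 mg/L.
Decay over the reach: 0.7763·exp(−kt) = 0.7763·0.8068 = 0.6263 mg/L.

0.626 mg/L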